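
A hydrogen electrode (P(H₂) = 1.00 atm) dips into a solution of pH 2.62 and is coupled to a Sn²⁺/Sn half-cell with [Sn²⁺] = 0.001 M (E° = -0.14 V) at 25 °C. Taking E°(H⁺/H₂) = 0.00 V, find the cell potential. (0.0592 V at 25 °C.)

0.074 V

The hydrogen couple is the cathode, so E°_cell = 0.14 V; n = 2.
[H⁺] = 10^(−2.62) = 0.0024 M, and Q = [Sn²⁺]·P(H₂) / [H⁺]^2 = 174.
E = E° − (0.0592/2) log Q = 0.14 − (0.0592/2)(2.240) = 0.074 V.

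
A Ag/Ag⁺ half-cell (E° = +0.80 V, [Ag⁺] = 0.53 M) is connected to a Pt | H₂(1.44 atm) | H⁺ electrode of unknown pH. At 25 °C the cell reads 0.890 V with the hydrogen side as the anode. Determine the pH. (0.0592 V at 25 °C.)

pH = 1.72

E°_cell = 0.80 V and n = 2.
log Q = n(E° − E)/0.0592 = 2×(0.80 − 0.890)/0.0592 = -3.041.
With Q = [H⁺]^2 / ([Ag⁺]^2·P(H₂)), solving for [H⁺] gives log[H⁺] = -1.717, so pH = 1.72.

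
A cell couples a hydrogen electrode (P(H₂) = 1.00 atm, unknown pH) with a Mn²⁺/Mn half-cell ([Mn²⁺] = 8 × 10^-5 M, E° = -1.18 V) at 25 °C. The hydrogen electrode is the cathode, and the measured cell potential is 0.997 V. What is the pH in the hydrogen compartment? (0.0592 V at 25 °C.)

pH = 5.14

E°_cell = 1.18 V and n = 2.
log Q = n(E° − E)/0.0592 = 2×(1.18 − 0.997)/0.0592 = 6.182.
With Q = [Mn²⁺]·P(H₂) / [H⁺]^2, solving for [H⁺] gives log[H⁺] = -5.140, so pH = 5.14.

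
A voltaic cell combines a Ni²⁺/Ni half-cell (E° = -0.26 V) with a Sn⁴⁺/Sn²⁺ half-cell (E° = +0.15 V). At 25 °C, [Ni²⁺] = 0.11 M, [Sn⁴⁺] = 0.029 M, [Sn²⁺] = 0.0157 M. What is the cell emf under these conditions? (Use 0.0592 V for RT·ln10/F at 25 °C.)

0.446 V

The Sn⁴⁺/Sn²⁺ couple has the higher reduction potential and acts as the cathode, so E°_cell = +0.15 − (-0.26) = 0.41 V.
Balancing electrons gives n = 2; the reaction quotient is Q = [Ni²⁺]·[Sn²⁺]/[Sn⁴⁺] = 0.0596.
At 25 °C, E = E° − (0.0592/n) log Q = 0.41 − (0.0592/2)(-1.225) = 0.410 + 0.036 = 0.446 V.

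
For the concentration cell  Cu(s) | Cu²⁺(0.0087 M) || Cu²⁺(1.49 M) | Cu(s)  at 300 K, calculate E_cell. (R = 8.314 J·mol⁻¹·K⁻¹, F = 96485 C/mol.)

Both half-cells are Cu²⁺/Cu, so E°_cell = 0. The concentrated side is the cathode; the cell reaction moves Cu²⁺ from high to low concentration with n = 2.
Q = [Cu²⁺]_dilute/[Cu²⁺]_conc = 0.0087/1.49 = 0.00584.
E = 0 − (RT/nF) ln Q = −((8.314×300)/(2×96485))(-5.143) = 0.0665 V.

0.066 V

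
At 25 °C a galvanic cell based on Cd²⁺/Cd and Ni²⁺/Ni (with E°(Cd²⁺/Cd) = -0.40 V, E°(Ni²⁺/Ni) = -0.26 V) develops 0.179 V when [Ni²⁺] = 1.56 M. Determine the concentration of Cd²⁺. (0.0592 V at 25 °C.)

0.075 M

From the Nernst equation, log Q = n(E° − E)/0.0592 = 2(0.14 − 0.179)/0.0592 = -1.318, so Q = 0.0481.
With Q = [Cd²⁺]/[Ni²⁺] and the known concentrations, [Cd²⁺] in the numerator gives [Cd²⁺] = 0.075 M.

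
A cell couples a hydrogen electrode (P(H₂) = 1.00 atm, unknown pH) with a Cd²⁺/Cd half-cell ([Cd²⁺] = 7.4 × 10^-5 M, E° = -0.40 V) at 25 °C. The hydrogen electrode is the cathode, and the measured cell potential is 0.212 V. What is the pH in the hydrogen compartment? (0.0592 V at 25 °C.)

pH = 5.24

E°_cell = 0.40 V and n = 2.
log Q = n(E° − E)/0.0592 = 2×(0.40 − 0.212)/0.0592 = 6.351.
With Q = [Cd²⁺]·P(H₂) / [H⁺]^2, solving for [H⁺] gives log[H⁺] = -5.241, so pH = 5.24.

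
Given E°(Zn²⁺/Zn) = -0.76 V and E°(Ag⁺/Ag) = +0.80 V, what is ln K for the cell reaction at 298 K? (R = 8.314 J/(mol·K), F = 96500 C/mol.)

E°_cell = +0.80 − (-0.76) = 1.56 V, with n = 2 electrons transferred.
At equilibrium E = 0, so the Nernst equation gives ln K = nFE°/RT = (2)(96500)(1.56)/((8.314)(298)) = 121.52.

ln K = 121.5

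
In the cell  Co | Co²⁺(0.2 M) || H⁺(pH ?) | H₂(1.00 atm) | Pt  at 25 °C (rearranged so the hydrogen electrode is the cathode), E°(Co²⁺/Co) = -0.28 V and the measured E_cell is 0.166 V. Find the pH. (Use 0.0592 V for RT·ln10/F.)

E°_cell = 0.28 V and n = 2.
log Q = n(E° − E)/0.0592 = 2×(0.28 − 0.166)/0.0592 = 3.851.
With Q = [Co²⁺]·P(H₂) / [H⁺]^2, solving for [H⁺] gives log[H⁺] = -2.275, so pH = 2.28.

pH = 2.28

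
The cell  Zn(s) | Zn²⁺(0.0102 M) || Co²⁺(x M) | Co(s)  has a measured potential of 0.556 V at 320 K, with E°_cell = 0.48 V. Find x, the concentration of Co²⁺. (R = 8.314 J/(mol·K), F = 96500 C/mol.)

2.5 M

From the Nernst equation, ln Q = nF(E° − E)/RT = 2×96500×(0.48 − 0.556)/(8.314×320) = -5.513, so Q = 0.00403.
With Q = [Zn²⁺]/[Co²⁺] and the known concentrations, [Co²⁺] in the denominator gives [Co²⁺] = 2.5 M.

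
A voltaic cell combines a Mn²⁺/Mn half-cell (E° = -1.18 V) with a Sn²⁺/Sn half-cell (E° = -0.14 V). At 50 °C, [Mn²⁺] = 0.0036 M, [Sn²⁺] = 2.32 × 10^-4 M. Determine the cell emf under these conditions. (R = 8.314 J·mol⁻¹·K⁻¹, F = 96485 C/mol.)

The Sn²⁺/Sn couple has the higher reduction potential and acts as the cathode, so E°_cell = -0.14 − (-1.18) = 1.04 V.
Balancing electrons gives n = 2; the reaction quotient is Q = [Mn²⁺]/[Sn²⁺] = 15.5.
E = E° − (RT/nF) ln Q = 1.04 − (8.314×323)/(2×96485) × (2.742) = 1.040 − 0.038 = 1.002 V.

1.00 V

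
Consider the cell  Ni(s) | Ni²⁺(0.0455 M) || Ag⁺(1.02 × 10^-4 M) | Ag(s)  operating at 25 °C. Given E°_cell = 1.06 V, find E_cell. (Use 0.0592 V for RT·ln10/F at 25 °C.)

Balancing electrons gives n = 2; the reaction quotient is Q = [Ni²⁺]/[Ag⁺]^2 = 4.37 × 10^6.
At 25 °C, E = E° − (0.0592/n) log Q = 1.06 − (0.0592/2)(6.641) = 1.060 − 0.197 = 0.863 V.

0.863 V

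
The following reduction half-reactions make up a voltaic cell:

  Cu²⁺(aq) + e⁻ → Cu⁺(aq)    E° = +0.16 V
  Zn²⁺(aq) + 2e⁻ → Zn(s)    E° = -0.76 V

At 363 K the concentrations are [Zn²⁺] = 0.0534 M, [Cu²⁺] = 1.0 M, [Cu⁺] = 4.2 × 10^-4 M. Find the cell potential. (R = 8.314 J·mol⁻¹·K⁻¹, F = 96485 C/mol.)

1.21 V

The Cu²⁺/Cu⁺ couple has the higher reduction potential and acts as the cathode, so E°_cell = +0.16 − (-0.76) = 0.92 V.
Balancing electrons gives n = 2; the reaction quotient is Q = [Zn²⁺]·[Cu⁺]^2/[Cu²⁺]^2 = 9.42 × 10^-9.
E = E° − (RT/nF) ln Q = 0.92 − (8.314×363)/(2×96485) × (-18.480) = 0.920 + 0.289 = 1.209 V.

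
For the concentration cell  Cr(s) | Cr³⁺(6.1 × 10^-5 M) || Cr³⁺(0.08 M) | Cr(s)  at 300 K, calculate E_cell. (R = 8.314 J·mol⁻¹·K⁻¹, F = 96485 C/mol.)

0.062 V

Both half-cells are Cr³⁺/Cr, so E°_cell = 0. The concentrated side is the cathode; the cell reaction moves Cr³⁺ from high to low concentration with n = 3.
Q = [Cr³⁺]_dilute/[Cr³⁺]_conc = 6.1 × 10^-5/0.08 = 7.62 × 10^-4.
E = 0 − (RT/nF) ln Q = −((8.314×300)/(3×96485))(-7.179) = 0.0619 V.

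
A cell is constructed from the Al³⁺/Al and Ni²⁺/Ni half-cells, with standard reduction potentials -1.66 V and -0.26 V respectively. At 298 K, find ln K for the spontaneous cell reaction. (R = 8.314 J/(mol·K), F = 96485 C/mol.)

ln K = 327.1

E°_cell = -0.26 − (-1.66) = 1.40 V, with n = 6 electrons transferred.
At equilibrium E = 0, so the Nernst equation gives ln K = nFE°/RT = (6)(96485)(1.40)/((8.314)(298)) = 327.12.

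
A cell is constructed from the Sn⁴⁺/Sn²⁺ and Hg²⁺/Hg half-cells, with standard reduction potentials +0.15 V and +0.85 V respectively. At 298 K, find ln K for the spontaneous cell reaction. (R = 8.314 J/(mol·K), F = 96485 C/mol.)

E°_cell = +0.85 − (+0.15) = 0.70 V, with n = 2 electrons transferred.
At equilibrium E = 0, so the Nernst equation gives ln K = nFE°/RT = (2)(96485)(0.70)/((8.314)(298)) = 54.52.

ln K = 54.5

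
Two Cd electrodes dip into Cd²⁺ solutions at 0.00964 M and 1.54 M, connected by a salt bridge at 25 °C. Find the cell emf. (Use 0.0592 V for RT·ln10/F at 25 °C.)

0.065 V

Both half-cells are Cd²⁺/Cd, so E°_cell = 0. The concentrated side is the cathode; the cell reaction moves Cd²⁺ from high to low concentration with n = 2.
Q = [Cd²⁺]_dilute/[Cd²⁺]_conc = 0.00964/1.54 = 0.00626.
E = 0 − (0.0592/2) log Q = −(0.0592/2)(-2.203) = 0.0652 V.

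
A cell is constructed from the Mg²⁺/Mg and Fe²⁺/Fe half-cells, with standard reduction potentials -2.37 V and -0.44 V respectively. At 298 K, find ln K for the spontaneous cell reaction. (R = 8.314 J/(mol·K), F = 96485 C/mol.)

E°_cell = -0.44 − (-2.37) = 1.93 V, with n = 2 electrons transferred.
At equilibrium E = 0, so the Nernst equation gives ln K = nFE°/RT = (2)(96485)(1.93)/((8.314)(298)) = 150.32.

ln K = 150.3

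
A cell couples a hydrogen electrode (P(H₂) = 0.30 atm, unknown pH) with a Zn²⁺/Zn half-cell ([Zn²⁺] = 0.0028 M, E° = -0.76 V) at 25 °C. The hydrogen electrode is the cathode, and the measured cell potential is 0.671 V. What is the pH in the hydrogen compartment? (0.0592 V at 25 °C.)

pH = 3.04

E°_cell = 0.76 V and n = 2.
log Q = n(E° − E)/0.0592 = 2×(0.76 − 0.671)/0.0592 = 3.007.
With Q = [Zn²⁺]·P(H₂) / [H⁺]^2, solving for [H⁺] gives log[H⁺] = -3.041, so pH = 3.04.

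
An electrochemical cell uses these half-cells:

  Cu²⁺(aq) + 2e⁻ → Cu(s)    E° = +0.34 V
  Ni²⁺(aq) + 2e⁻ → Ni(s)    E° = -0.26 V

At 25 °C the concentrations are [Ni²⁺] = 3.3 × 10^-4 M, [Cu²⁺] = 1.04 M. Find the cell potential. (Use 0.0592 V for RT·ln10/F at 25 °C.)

0.704 V

The Cu²⁺/Cu couple has the higher reduction potential and acts as the cathode, so E°_cell = +0.34 − (-0.26) = 0.60 V.
Balancing electrons gives n = 2; the reaction quotient is Q = [Ni²⁺]/[Cu²⁺] = 3.17 × 10^-4.
At 25 °C, E = E° − (0.0592/n) log Q = 0.60 − (0.0592/2)(-3.499) = 0.600 + 0.104 = 0.704 V.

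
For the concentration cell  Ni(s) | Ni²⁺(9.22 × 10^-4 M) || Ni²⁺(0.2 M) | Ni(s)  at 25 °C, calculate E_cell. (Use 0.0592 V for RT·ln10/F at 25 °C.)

0.069 V

Both half-cells are Ni²⁺/Ni, so E°_cell = 0. The concentrated side is the cathode; the cell reaction moves Ni²⁺ from high to low concentration with n = 2.
Q = [Ni²⁺]_dilute/[Ni²⁺]_conc = 9.22 × 10^-4/0.2 = 0.00461.
E = 0 − (0.0592/2) log Q = −(0.0592/2)(-2.336) = 0.0691 V.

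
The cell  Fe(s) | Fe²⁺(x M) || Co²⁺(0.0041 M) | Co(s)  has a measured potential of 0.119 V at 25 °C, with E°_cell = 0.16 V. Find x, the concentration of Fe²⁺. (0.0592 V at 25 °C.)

0.1 M

From the Nernst equation, log Q = n(E° − E)/0.0592 = 2(0.16 − 0.119)/0.0592 = 1.385, so Q = 24.3.
With Q = [Fe²⁺]/[Co²⁺] and the known concentrations, [Fe²⁺] in the numerator gives [Fe²⁺] = 0.1 M.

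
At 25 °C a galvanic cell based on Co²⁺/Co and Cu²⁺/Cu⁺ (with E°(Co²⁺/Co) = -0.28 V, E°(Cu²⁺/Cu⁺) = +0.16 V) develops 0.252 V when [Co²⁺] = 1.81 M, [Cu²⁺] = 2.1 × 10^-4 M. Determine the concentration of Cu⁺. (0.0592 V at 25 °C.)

From the Nernst equation, log Q = n(E° − E)/0.0592 = 2(0.44 − 0.252)/0.0592 = 6.351, so Q = 2.25 × 10^6.
With Q = [Co²⁺]·[Cu⁺]^2/[Cu²⁺]^2 and the known concentrations, [Cu⁺]^2 in the numerator gives [Cu⁺] = 0.23 M.

0.23 M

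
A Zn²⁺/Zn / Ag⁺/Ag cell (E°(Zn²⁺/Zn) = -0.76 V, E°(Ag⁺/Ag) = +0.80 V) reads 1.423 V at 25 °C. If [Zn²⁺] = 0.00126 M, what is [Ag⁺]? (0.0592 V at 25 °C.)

From the Nernst equation, log Q = n(E° − E)/0.0592 = 2(1.56 − 1.423)/0.0592 = 4.628, so Q = 4.25 × 10^4.
With Q = [Zn²⁺]/[Ag⁺]^2 and the known concentrations, [Ag⁺]^2 in the denominator gives [Ag⁺] = 1.7 × 10^-4 M.

1.7 × 10^-4 M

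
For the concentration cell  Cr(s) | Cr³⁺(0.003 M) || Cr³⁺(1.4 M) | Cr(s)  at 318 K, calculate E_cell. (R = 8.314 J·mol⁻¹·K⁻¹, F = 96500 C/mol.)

0.056 V

Both half-cells are Cr³⁺/Cr, so E°_cell = 0. The concentrated side is the cathode; the cell reaction moves Cr³⁺ from high to low concentration with n = 3.
Q = [Cr³⁺]_dilute/[Cr³⁺]_conc = 0.003/1.4 = 0.00214.
E = 0 − (RT/nF) ln Q = −((8.314×318)/(3×96500))(-6.146) = 0.0561 V.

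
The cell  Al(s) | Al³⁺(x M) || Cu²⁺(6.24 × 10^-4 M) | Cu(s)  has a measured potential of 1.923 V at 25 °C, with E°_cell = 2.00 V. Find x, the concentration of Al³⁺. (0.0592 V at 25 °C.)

0.12 M

From the Nernst equation, log Q = n(E° − E)/0.0592 = 6(2.00 − 1.923)/0.0592 = 7.804, so Q = 6.37 × 10^7.
With Q = [Al³⁺]^2/[Cu²⁺]^3 and the known concentrations, [Al³⁺]^2 in the numerator gives [Al³⁺] = 0.12 M.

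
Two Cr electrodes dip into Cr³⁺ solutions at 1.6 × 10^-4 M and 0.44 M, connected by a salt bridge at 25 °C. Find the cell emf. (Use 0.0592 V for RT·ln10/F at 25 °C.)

Both half-cells are Cr³⁺/Cr, so E°_cell = 0. The concentrated side is the cathode; the cell reaction moves Cr³⁺ from high to low concentration with n = 3.
Q = [Cr³⁺]_dilute/[Cr³⁺]_conc = 1.6 × 10^-4/0.44 = 3.64 × 10^-4.
E = 0 − (0.0592/3) log Q = −(0.0592/3)(-3.439) = 0.0679 V.

0.068 V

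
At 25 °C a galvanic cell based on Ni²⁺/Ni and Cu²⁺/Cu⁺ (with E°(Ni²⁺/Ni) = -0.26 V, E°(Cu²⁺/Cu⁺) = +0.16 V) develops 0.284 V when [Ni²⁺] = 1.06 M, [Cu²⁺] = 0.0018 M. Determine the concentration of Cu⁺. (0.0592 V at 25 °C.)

From the Nernst equation, log Q = n(E° − E)/0.0592 = 2(0.42 − 0.284)/0.0592 = 4.595, so Q = 3.93 × 10^4.
With Q = [Ni²⁺]·[Cu⁺]^2/[Cu²⁺]^2 and the known concentrations, [Cu⁺]^2 in the numerator gives [Cu⁺] = 0.35 M.

0.35 M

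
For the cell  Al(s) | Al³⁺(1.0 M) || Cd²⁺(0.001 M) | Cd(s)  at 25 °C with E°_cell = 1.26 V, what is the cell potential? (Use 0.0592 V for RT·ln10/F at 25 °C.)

Balancing electrons gives n = 6; the reaction quotient is Q = [Al³⁺]^2/[Cd²⁺]^3 = 1 × 10^9.
At 25 °C, E = E° − (0.0592/n) log Q = 1.26 − (0.0592/6)(9.000) = 1.260 − 0.089 = 1.171 V.

1.17 V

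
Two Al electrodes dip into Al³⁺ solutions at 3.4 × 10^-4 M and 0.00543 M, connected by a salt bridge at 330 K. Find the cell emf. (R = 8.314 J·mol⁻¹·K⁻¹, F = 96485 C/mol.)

Both half-cells are Al³⁺/Al, so E°_cell = 0. The concentrated side is the cathode; the cell reaction moves Al³⁺ from high to low concentration with n = 3.
Q = [Al³⁺]_dilute/[Al³⁺]_conc = 3.4 × 10^-4/0.00543 = 0.0626.
E = 0 − (RT/nF) ln Q = −((8.314×330)/(3×96485))(-2.771) = 0.0263 V.

0.026 V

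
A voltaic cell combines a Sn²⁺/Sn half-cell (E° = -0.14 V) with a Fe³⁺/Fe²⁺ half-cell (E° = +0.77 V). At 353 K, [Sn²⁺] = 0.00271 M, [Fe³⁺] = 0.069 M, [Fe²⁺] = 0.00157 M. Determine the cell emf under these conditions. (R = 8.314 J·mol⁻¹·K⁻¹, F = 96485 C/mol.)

The Fe³⁺/Fe²⁺ couple has the higher reduction potential and acts as the cathode, so E°_cell = +0.77 − (-0.14) = 0.91 V.
Balancing electrons gives n = 2; the reaction quotient is Q = [Sn²⁺]·[Fe²⁺]^2/[Fe³⁺]^2 = 1.4 × 10^-6.
E = E° − (RT/nF) ln Q = 0.91 − (8.314×353)/(2×96485) × (-13.477) = 0.910 + 0.205 = 1.115 V.

1.11 V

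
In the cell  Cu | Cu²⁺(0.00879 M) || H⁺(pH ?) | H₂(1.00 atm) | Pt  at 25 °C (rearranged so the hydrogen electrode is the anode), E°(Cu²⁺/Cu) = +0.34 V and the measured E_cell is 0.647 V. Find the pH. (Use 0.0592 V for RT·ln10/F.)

pH = 6.21

E°_cell = 0.34 V and n = 2.
log Q = n(E° − E)/0.0592 = 2×(0.34 − 0.647)/0.0592 = -10.372.
With Q = [H⁺]^2 / ([Cu²⁺]·P(H₂)), solving for [H⁺] gives log[H⁺] = -6.214, so pH = 6.21.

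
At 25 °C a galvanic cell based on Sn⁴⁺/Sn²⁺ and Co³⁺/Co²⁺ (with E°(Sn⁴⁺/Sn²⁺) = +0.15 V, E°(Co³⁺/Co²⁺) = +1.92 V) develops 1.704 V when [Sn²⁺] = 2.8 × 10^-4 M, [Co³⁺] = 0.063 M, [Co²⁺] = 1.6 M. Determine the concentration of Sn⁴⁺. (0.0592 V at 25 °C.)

7.4 × 10^-5 M

From the Nernst equation, log Q = n(E° − E)/0.0592 = 2(1.77 − 1.704)/0.0592 = 2.230, so Q = 170.
With Q = [Sn⁴⁺]·[Co²⁺]^2/([Sn²⁺]·[Co³⁺]^2) and the known concentrations, [Sn⁴⁺] in the numerator gives [Sn⁴⁺] = 7.4 × 10^-5 M.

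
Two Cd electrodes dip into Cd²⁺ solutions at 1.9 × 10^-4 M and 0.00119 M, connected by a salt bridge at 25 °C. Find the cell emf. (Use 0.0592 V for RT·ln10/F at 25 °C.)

Both half-cells are Cd²⁺/Cd, so E°_cell = 0. The concentrated side is the cathode; the cell reaction moves Cd²⁺ from high to low concentration with n = 2.
Q = [Cd²⁺]_dilute/[Cd²⁺]_conc = 1.9 × 10^-4/0.00119 = 0.160.
E = 0 − (0.0592/2) log Q = −(0.0592/2)(-0.797) = 0.0236 V.

0.024 V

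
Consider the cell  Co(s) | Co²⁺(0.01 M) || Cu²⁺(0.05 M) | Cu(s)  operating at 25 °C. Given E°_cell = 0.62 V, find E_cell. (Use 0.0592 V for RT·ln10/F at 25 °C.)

0.641 V

Balancing electrons gives n = 2; the reaction quotient is Q = [Co²⁺]/[Cu²⁺] = 0.200.
At 25 °C, E = E° − (0.0592/n) log Q = 0.62 − (0.0592/2)(-0.699) = 0.620 + 0.021 = 0.641 V.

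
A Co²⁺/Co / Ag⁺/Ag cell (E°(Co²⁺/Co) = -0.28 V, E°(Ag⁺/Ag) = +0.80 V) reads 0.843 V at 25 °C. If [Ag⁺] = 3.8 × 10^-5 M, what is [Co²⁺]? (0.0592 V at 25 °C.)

From the Nernst equation, log Q = n(E° − E)/0.0592 = 2(1.08 − 0.843)/0.0592 = 8.007, so Q = 1.02 × 10^8.
With Q = [Co²⁺]/[Ag⁺]^2 and the known concentrations, [Co²⁺] in the numerator gives [Co²⁺] = 0.15 M.

0.15 M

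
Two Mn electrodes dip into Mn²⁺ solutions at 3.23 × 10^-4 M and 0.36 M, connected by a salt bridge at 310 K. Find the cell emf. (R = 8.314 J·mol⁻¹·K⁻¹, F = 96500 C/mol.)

Both half-cells are Mn²⁺/Mn, so E°_cell = 0. The concentrated side is the cathode; the cell reaction moves Mn²⁺ from high to low concentration with n = 2.
Q = [Mn²⁺]_dilute/[Mn²⁺]_conc = 3.23 × 10^-4/0.36 = 8.97 × 10^-4.
E = 0 − (RT/nF) ln Q = −((8.314×310)/(2×96500))(-7.016) = 0.0937 V.

0.094 V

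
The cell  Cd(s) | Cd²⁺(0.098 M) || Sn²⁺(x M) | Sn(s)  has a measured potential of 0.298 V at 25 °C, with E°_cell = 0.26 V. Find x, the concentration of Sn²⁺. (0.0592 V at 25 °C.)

From the Nernst equation, log Q = n(E° − E)/0.0592 = 2(0.26 − 0.298)/0.0592 = -1.284, so Q = 0.0520.
With Q = [Cd²⁺]/[Sn²⁺] and the known concentrations, [Sn²⁺] in the denominator gives [Sn²⁺] = 1.9 M.

1.9 M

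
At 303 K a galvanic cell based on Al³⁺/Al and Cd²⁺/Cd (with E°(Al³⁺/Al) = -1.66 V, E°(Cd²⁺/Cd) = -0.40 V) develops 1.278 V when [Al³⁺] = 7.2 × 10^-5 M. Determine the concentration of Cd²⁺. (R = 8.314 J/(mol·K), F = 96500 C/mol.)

0.0069 M

From the Nernst equation, ln Q = nF(E° − E)/RT = 6×96500×(1.26 − 1.278)/(8.314×303) = -4.137, so Q = 0.0160.
With Q = [Al³⁺]^2/[Cd²⁺]^3 and the known concentrations, [Cd²⁺]^3 in the denominator gives [Cd²⁺] = 0.0069 M.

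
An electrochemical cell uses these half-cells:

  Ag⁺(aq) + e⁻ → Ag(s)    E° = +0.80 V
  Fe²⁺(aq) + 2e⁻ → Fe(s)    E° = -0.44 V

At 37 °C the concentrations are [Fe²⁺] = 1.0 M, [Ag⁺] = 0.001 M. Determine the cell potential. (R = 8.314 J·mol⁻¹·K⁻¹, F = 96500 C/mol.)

The Ag⁺/Ag couple has the higher reduction potential and acts as the cathode, so E°_cell = +0.80 − (-0.44) = 1.24 V.
Balancing electrons gives n = 2; the reaction quotient is Q = [Fe²⁺]/[Ag⁺]^2 = 1 × 10^6.
E = E° − (RT/nF) ln Q = 1.24 − (8.314×310)/(2×96500) × (13.816) = 1.240 − 0.185 = 1.055 V.

1.06 V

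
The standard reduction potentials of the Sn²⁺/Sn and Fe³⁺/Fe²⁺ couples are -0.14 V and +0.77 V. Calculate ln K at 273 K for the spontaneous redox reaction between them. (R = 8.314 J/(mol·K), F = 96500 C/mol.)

ln K = 77.4

E°_cell = +0.77 − (-0.14) = 0.91 V, with n = 2 electrons transferred.
At equilibrium E = 0, so the Nernst equation gives ln K = nFE°/RT = (2)(96500)(0.91)/((8.314)(273)) = 77.38.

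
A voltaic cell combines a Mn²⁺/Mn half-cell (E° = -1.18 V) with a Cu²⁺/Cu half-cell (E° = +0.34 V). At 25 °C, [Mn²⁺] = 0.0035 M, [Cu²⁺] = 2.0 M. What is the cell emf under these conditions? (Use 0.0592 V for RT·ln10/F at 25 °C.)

The Cu²⁺/Cu couple has the higher reduction potential and acts as the cathode, so E°_cell = +0.34 − (-1.18) = 1.52 V.
Balancing electrons gives n = 2; the reaction quotient is Q = [Mn²⁺]/[Cu²⁺] = 0.00175.
At 25 °C, E = E° − (0.0592/n) log Q = 1.52 − (0.0592/2)(-2.757) = 1.520 + 0.082 = 1.602 V.

1.60 V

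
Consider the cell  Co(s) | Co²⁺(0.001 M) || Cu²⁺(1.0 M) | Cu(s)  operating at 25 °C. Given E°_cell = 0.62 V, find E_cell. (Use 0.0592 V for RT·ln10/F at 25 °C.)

0.709 V

Balancing electrons gives n = 2; the reaction quotient is Q = [Co²⁺]/[Cu²⁺] = 0.00100.
At 25 °C, E = E° − (0.0592/n) log Q = 0.62 − (0.0592/2)(-3.000) = 0.620 + 0.089 = 0.709 V.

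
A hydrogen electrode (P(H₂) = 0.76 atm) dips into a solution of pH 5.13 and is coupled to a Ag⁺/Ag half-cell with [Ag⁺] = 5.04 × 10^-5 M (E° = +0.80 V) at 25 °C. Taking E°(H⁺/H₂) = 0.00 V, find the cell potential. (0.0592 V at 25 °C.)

0.85 V

The Ag⁺/Ag couple is the cathode, so E°_cell = 0.80 V; n = 2.
[H⁺] = 10^(−5.13) = 7.4 × 10^-6 M, and Q = [H⁺]^2 / ([Ag⁺]^2·P(H₂)) = 0.0285.
E = E° − (0.0592/2) log Q = 0.80 − (0.0592/2)(-1.546) = 0.846 V.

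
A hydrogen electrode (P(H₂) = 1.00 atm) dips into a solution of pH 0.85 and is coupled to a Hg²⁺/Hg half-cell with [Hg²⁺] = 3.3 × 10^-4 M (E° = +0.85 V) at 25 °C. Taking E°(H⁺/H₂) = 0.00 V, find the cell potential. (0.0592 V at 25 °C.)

The Hg²⁺/Hg couple is the cathode, so E°_cell = 0.85 V; n = 2.
[H⁺] = 10^(−0.85) = 0.14 M, and Q = [H⁺]^2 / ([Hg²⁺]·P(H₂)) = 60.5.
E = E° − (0.0592/2) log Q = 0.85 − (0.0592/2)(1.781) = 0.797 V.

0.80 V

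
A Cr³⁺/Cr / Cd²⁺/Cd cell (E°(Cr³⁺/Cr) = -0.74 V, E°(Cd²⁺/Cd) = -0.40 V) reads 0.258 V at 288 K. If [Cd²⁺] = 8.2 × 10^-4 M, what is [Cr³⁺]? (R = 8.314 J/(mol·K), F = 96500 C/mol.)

From the Nernst equation, ln Q = nF(E° − E)/RT = 6×96500×(0.34 − 0.258)/(8.314×288) = 19.829, so Q = 4.09 × 10^8.
With Q = [Cr³⁺]^2/[Cd²⁺]^3 and the known concentrations, [Cr³⁺]^2 in the numerator gives [Cr³⁺] = 0.47 M.

0.47 M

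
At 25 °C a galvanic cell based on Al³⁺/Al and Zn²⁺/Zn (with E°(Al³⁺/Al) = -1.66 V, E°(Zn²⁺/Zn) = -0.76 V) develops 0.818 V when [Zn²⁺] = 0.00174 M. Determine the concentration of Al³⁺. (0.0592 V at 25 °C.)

1.0 M

From the Nernst equation, log Q = n(E° − E)/0.0592 = 6(0.90 − 0.818)/0.0592 = 8.311, so Q = 2.05 × 10^8.
With Q = [Al³⁺]^2/[Zn²⁺]^3 and the known concentrations, [Al³⁺]^2 in the numerator gives [Al³⁺] = 1.0 M.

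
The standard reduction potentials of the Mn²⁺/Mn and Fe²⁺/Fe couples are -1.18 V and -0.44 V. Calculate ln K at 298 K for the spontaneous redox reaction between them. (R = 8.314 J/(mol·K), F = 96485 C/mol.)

E°_cell = -0.44 − (-1.18) = 0.74 V, with n = 2 electrons transferred.
At equilibrium E = 0, so the Nernst equation gives ln K = nFE°/RT = (2)(96485)(0.74)/((8.314)(298)) = 57.64.

ln K = 57.6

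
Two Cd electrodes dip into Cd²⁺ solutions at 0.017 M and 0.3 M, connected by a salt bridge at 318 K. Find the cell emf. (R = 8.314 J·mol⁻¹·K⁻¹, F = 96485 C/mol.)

Both half-cells are Cd²⁺/Cd, so E°_cell = 0. The concentrated side is the cathode; the cell reaction moves Cd²⁺ from high to low concentration with n = 2.
Q = [Cd²⁺]_dilute/[Cd²⁺]_conc = 0.017/0.3 = 0.0567.
E = 0 − (RT/nF) ln Q = −((8.314×318)/(2×96485))(-2.871) = 0.0393 V.

0.039 V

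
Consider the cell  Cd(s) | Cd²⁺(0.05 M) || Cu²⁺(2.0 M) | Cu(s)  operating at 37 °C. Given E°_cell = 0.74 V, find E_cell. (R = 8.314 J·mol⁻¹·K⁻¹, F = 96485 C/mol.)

Balancing electrons gives n = 2; the reaction quotient is Q = [Cd²⁺]/[Cu²⁺] = 0.0250.
E = E° − (RT/nF) ln Q = 0.74 − (8.314×310)/(2×96485) × (-3.689) = 0.740 + 0.049 = 0.789 V.

0.789 V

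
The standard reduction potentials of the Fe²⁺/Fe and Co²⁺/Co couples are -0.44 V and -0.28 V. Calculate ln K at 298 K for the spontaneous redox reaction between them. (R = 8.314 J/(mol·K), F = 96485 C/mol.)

E°_cell = -0.28 − (-0.44) = 0.16 V, with n = 2 electrons transferred.
At equilibrium E = 0, so the Nernst equation gives ln K = nFE°/RT = (2)(96485)(0.16)/((8.314)(298)) = 12.46.

ln K = 12.5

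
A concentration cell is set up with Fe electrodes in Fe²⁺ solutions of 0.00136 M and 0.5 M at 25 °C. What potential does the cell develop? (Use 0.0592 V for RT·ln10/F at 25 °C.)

0.076 V

Both half-cells are Fe²⁺/Fe, so E°_cell = 0. The concentrated side is the cathode; the cell reaction moves Fe²⁺ from high to low concentration with n = 2.
Q = [Fe²⁺]_dilute/[Fe²⁺]_conc = 0.00136/0.5 = 0.00272.
E = 0 − (0.0592/2) log Q = −(0.0592/2)(-2.565) = 0.0759 V.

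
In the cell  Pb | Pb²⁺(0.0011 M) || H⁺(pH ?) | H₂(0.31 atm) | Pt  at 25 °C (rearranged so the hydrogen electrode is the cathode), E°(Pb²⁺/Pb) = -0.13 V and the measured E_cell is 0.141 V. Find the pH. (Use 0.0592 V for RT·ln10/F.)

E°_cell = 0.13 V and n = 2.
log Q = n(E° − E)/0.0592 = 2×(0.13 − 0.141)/0.0592 = -0.372.
With Q = [Pb²⁺]·P(H₂) / [H⁺]^2, solving for [H⁺] gives log[H⁺] = -1.548, so pH = 1.55.

pH = 1.55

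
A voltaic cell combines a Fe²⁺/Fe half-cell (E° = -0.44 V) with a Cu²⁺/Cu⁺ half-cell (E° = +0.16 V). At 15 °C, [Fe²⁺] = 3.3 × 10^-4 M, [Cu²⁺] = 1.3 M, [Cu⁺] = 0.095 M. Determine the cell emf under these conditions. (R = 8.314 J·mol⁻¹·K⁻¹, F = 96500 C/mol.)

The Cu²⁺/Cu⁺ couple has the higher reduction potential and acts as the cathode, so E°_cell = +0.16 − (-0.44) = 0.60 V.
Balancing electrons gives n = 2; the reaction quotient is Q = [Fe²⁺]·[Cu⁺]^2/[Cu²⁺]^2 = 1.76 × 10^-6.
E = E° − (RT/nF) ln Q = 0.60 − (8.314×288)/(2×96500) × (-13.249) = 0.600 + 0.164 = 0.764 V.

0.764 V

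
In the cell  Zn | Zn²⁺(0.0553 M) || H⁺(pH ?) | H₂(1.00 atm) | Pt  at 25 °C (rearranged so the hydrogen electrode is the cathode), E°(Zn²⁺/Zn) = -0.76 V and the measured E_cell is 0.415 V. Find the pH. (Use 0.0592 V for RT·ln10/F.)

pH = 6.46

E°_cell = 0.76 V and n = 2.
log Q = n(E° − E)/0.0592 = 2×(0.76 − 0.415)/0.0592 = 11.655.
With Q = [Zn²⁺]·P(H₂) / [H⁺]^2, solving for [H⁺] gives log[H⁺] = -6.456, so pH = 6.46.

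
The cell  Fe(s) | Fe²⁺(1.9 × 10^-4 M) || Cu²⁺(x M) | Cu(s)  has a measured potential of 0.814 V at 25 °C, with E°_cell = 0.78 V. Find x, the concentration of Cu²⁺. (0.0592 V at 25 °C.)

From the Nernst equation, log Q = n(E° − E)/0.0592 = 2(0.78 − 0.814)/0.0592 = -1.149, so Q = 0.0710.
With Q = [Fe²⁺]/[Cu²⁺] and the known concentrations, [Cu²⁺] in the denominator gives [Cu²⁺] = 0.0027 M.

0.0027 M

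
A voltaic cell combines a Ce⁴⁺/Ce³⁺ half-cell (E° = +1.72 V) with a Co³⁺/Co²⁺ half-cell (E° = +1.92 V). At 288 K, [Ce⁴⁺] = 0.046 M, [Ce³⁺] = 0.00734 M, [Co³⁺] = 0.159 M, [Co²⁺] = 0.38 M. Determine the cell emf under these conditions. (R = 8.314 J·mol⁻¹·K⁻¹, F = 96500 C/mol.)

The Co³⁺/Co²⁺ couple has the higher reduction potential and acts as the cathode, so E°_cell = +1.92 − (+1.72) = 0.20 V.
Balancing electrons gives n = 1; the reaction quotient is Q = [Ce⁴⁺]·[Co²⁺]/([Ce³⁺]·[Co³⁺]) = 15.0.
E = E° − (RT/nF) ln Q = 0.20 − (8.314×288)/(1×96500) × (2.707) = 0.200 − 0.067 = 0.133 V.

0.133 V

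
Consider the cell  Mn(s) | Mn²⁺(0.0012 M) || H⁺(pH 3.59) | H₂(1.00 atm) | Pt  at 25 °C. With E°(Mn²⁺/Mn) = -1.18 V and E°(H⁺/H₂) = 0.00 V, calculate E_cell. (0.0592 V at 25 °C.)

The hydrogen couple is the cathode, so E°_cell = 1.18 V; n = 2.
[H⁺] = 10^(−3.59) = 2.6 × 10^-4 M, and Q = [Mn²⁺]·P(H₂) / [H⁺]^2 = 1.82 × 10^4.
E = E° − (0.0592/2) log Q = 1.18 − (0.0592/2)(4.259) = 1.054 V.

1.05 V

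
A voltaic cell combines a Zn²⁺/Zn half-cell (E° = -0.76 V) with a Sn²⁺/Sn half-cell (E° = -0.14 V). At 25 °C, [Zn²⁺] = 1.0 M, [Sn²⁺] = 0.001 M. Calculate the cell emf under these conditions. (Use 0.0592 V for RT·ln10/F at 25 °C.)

The Sn²⁺/Sn couple has the higher reduction potential and acts as the cathode, so E°_cell = -0.14 − (-0.76) = 0.62 V.
Balancing electrons gives n = 2; the reaction quotient is Q = [Zn²⁺]/[Sn²⁺] = 1000.
At 25 °C, E = E° − (0.0592/n) log Q = 0.62 − (0.0592/2)(3.000) = 0.620 − 0.089 = 0.531 V.

0.531 V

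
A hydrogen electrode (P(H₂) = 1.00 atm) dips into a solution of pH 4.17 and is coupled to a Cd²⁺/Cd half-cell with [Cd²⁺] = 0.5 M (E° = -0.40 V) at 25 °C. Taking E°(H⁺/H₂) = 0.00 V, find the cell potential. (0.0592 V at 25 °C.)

0.16 V

The hydrogen couple is the cathode, so E°_cell = 0.40 V; n = 2.
[H⁺] = 10^(−4.17) = 6.8 × 10^-5 M, and Q = [Cd²⁺]·P(H₂) / [H⁺]^2 = 1.09 × 10^8.
E = E° − (0.0592/2) log Q = 0.40 − (0.0592/2)(8.039) = 0.162 V.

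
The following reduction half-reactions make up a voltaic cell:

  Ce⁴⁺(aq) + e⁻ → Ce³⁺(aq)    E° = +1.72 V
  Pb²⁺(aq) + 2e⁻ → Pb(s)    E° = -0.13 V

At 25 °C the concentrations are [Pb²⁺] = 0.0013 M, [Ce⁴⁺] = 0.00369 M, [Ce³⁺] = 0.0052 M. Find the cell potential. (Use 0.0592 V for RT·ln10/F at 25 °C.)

The Ce⁴⁺/Ce³⁺ couple has the higher reduction potential and acts as the cathode, so E°_cell = +1.72 − (-0.13) = 1.85 V.
Balancing electrons gives n = 2; the reaction quotient is Q = [Pb²⁺]·[Ce³⁺]^2/[Ce⁴⁺]^2 = 0.00258.
At 25 °C, E = E° − (0.0592/n) log Q = 1.85 − (0.0592/2)(-2.588) = 1.850 + 0.077 = 1.927 V.

1.93 V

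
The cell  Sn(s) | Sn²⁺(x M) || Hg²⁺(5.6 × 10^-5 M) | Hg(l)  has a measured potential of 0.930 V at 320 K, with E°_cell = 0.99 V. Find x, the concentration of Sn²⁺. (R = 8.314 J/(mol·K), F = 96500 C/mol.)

From the Nernst equation, ln Q = nF(E° − E)/RT = 2×96500×(0.99 − 0.930)/(8.314×320) = 4.353, so Q = 77.7.
With Q = [Sn²⁺]/[Hg²⁺] and the known concentrations, [Sn²⁺] in the numerator gives [Sn²⁺] = 0.0044 M.

0.0044 M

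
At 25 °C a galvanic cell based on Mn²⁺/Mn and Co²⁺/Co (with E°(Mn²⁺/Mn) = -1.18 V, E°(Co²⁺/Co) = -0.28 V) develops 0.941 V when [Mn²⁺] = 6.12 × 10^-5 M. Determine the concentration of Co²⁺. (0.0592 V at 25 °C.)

From the Nernst equation, log Q = n(E° − E)/0.0592 = 2(0.90 − 0.941)/0.0592 = -1.385, so Q = 0.0412.
With Q = [Mn²⁺]/[Co²⁺] and the known concentrations, [Co²⁺] in the denominator gives [Co²⁺] = 0.0015 M.

0.0015 M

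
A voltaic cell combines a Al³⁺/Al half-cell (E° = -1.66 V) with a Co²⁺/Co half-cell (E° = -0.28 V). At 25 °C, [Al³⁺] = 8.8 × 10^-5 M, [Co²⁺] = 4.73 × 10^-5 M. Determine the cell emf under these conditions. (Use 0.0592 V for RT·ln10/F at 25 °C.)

The Co²⁺/Co couple has the higher reduction potential and acts as the cathode, so E°_cell = -0.28 − (-1.66) = 1.38 V.
Balancing electrons gives n = 6; the reaction quotient is Q = [Al³⁺]^2/[Co²⁺]^3 = 7.32 × 10^4.
At 25 °C, E = E° − (0.0592/n) log Q = 1.38 − (0.0592/6)(4.864) = 1.380 − 0.048 = 1.332 V.

1.33 V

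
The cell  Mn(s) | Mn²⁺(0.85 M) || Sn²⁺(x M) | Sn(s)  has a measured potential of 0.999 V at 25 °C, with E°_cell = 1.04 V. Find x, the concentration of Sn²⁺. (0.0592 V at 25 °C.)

From the Nernst equation, log Q = n(E° − E)/0.0592 = 2(1.04 − 0.999)/0.0592 = 1.385, so Q = 24.3.
With Q = [Mn²⁺]/[Sn²⁺] and the known concentrations, [Sn²⁺] in the denominator gives [Sn²⁺] = 0.035 M.

0.035 M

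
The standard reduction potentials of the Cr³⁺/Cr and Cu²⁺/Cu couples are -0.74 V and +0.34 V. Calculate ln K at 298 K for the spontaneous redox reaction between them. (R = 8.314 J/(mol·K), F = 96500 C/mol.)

E°_cell = +0.34 − (-0.74) = 1.08 V, with n = 6 electrons transferred.
At equilibrium E = 0, so the Nernst equation gives ln K = nFE°/RT = (6)(96500)(1.08)/((8.314)(298)) = 252.39.

ln K = 252.4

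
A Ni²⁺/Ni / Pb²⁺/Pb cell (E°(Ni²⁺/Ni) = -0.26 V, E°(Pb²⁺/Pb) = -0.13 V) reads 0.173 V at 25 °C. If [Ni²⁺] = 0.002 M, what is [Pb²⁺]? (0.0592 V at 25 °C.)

From the Nernst equation, log Q = n(E° − E)/0.0592 = 2(0.13 − 0.173)/0.0592 = -1.453, so Q = 0.0353.
With Q = [Ni²⁺]/[Pb²⁺] and the known concentrations, [Pb²⁺] in the denominator gives [Pb²⁺] = 0.057 M.

0.057 M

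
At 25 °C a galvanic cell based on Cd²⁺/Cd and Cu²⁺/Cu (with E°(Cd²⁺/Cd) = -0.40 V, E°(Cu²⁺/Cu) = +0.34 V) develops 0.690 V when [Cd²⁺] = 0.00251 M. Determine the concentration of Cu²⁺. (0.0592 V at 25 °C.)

5.1 × 10^-5 M

From the Nernst equation, log Q = n(E° − E)/0.0592 = 2(0.74 − 0.690)/0.0592 = 1.689, so Q = 48.9.
With Q = [Cd²⁺]/[Cu²⁺] and the known concentrations, [Cu²⁺] in the denominator gives [Cu²⁺] = 5.1 × 10^-5 M.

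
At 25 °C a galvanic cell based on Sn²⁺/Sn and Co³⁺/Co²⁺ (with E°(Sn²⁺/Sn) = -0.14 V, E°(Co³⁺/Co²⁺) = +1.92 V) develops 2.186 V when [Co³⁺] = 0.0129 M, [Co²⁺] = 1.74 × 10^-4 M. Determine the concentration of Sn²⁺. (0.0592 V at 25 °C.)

From the Nernst equation, log Q = n(E° − E)/0.0592 = 2(2.06 − 2.186)/0.0592 = -4.257, so Q = 5.54 × 10^-5.
With Q = [Sn²⁺]·[Co²⁺]^2/[Co³⁺]^2 and the known concentrations, [Sn²⁺] in the numerator gives [Sn²⁺] = 0.3 M.

0.3 M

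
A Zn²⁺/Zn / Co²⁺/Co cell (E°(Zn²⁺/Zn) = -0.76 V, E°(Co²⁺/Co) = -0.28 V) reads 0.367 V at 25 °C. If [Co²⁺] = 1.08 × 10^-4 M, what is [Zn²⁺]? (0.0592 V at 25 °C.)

From the Nernst equation, log Q = n(E° − E)/0.0592 = 2(0.48 − 0.367)/0.0592 = 3.818, so Q = 6570.
With Q = [Zn²⁺]/[Co²⁺] and the known concentrations, [Zn²⁺] in the numerator gives [Zn²⁺] = 0.71 M.

0.71 M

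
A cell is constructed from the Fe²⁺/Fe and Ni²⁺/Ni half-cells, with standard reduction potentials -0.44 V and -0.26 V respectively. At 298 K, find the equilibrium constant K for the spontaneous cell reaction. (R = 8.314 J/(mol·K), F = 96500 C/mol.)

1.2 × 10^6

E°_cell = -0.26 − (-0.44) = 0.18 V, with n = 2 electrons transferred.
At equilibrium E = 0, so the Nernst equation gives ln K = nFE°/RT = (2)(96500)(0.18)/((8.314)(298)) = 14.02.
K = e^14.02 = 1.2 × 10^6.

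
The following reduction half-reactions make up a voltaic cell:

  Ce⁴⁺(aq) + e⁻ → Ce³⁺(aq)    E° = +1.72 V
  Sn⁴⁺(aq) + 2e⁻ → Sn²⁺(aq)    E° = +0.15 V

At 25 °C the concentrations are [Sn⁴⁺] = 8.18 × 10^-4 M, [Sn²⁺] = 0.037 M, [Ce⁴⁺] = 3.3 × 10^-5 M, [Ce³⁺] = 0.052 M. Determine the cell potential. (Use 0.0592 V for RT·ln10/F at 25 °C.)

1.43 V

The Ce⁴⁺/Ce³⁺ couple has the higher reduction potential and acts as the cathode, so E°_cell = +1.72 − (+0.15) = 1.57 V.
Balancing electrons gives n = 2; the reaction quotient is Q = [Sn⁴⁺]·[Ce³⁺]^2/([Sn²⁺]·[Ce⁴⁺]^2) = 5.49 × 10^4.
At 25 °C, E = E° − (0.0592/n) log Q = 1.57 − (0.0592/2)(4.740) = 1.570 − 0.140 = 1.430 V.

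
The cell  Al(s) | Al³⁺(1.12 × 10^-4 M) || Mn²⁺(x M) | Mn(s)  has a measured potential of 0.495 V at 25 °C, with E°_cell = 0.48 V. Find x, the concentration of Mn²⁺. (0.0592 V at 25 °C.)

0.0075 M

From the Nernst equation, log Q = n(E° − E)/0.0592 = 6(0.48 − 0.495)/0.0592 = -1.520, so Q = 0.0302.
With Q = [Al³⁺]^2/[Mn²⁺]^3 and the known concentrations, [Mn²⁺]^3 in the denominator gives [Mn²⁺] = 0.0075 M.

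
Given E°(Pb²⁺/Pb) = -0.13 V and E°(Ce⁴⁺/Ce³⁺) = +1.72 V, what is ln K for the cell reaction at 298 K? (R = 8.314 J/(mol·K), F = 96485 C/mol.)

ln K = 144.1

E°_cell = +1.72 − (-0.13) = 1.85 V, with n = 2 electrons transferred.
At equilibrium E = 0, so the Nernst equation gives ln K = nFE°/RT = (2)(96485)(1.85)/((8.314)(298)) = 144.09.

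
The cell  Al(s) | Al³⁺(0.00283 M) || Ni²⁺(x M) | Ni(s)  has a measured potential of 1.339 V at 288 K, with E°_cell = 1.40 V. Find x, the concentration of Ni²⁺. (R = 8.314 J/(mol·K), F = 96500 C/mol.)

1.5 × 10^-4 M

From the Nernst equation, ln Q = nF(E° − E)/RT = 6×96500×(1.40 − 1.339)/(8.314×288) = 14.750, so Q = 2.55 × 10^6.
With Q = [Al³⁺]^2/[Ni²⁺]^3 and the known concentrations, [Ni²⁺]^3 in the denominator gives [Ni²⁺] = 1.5 × 10^-4 M.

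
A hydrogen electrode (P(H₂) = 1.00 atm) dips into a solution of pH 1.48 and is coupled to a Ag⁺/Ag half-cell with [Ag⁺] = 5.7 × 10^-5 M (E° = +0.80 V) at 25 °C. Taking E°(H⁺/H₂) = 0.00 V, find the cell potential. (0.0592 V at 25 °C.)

0.64 V

The Ag⁺/Ag couple is the cathode, so E°_cell = 0.80 V; n = 2.
[H⁺] = 10^(−1.48) = 0.033 M, and Q = [H⁺]^2 / ([Ag⁺]^2·P(H₂)) = 3.37 × 10^5.
E = E° − (0.0592/2) log Q = 0.80 − (0.0592/2)(5.528) = 0.636 V.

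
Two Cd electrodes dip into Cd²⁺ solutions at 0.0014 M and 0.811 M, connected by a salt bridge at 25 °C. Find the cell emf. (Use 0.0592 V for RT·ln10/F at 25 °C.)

0.082 V

Both half-cells are Cd²⁺/Cd, so E°_cell = 0. The concentrated side is the cathode; the cell reaction moves Cd²⁺ from high to low concentration with n = 2.
Q = [Cd²⁺]_dilute/[Cd²⁺]_conc = 0.0014/0.811 = 0.00173.
E = 0 − (0.0592/2) log Q = −(0.0592/2)(-2.763) = 0.0818 V.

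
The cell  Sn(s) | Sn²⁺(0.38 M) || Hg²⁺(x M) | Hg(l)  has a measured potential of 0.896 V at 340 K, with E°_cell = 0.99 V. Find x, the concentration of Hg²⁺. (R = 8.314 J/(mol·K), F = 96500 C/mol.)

6.2 × 10^-4 M

From the Nernst equation, ln Q = nF(E° − E)/RT = 2×96500×(0.99 − 0.896)/(8.314×340) = 6.418, so Q = 613.
With Q = [Sn²⁺]/[Hg²⁺] and the known concentrations, [Hg²⁺] in the denominator gives [Hg²⁺] = 6.2 × 10^-4 M.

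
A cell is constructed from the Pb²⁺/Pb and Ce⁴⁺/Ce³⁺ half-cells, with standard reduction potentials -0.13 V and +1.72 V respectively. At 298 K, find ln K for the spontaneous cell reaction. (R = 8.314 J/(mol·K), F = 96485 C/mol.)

ln K = 144.1

E°_cell = +1.72 − (-0.13) = 1.85 V, with n = 2 electrons transferred.
At equilibrium E = 0, so the Nernst equation gives ln K = nFE°/RT = (2)(96485)(1.85)/((8.314)(298)) = 144.09.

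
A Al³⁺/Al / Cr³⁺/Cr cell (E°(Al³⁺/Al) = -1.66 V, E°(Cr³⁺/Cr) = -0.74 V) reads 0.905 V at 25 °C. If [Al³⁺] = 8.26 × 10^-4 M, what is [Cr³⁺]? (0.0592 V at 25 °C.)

1.4 × 10^-4 M

From the Nernst equation, log Q = n(E° − E)/0.0592 = 3(0.92 − 0.905)/0.0592 = 0.760, so Q = 5.76.
With Q = [Al³⁺]/[Cr³⁺] and the known concentrations, [Cr³⁺] in the denominator gives [Cr³⁺] = 1.4 × 10^-4 M.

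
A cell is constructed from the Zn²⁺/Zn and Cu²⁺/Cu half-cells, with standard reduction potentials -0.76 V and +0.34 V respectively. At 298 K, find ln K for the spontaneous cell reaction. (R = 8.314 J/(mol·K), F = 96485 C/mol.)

ln K = 85.7

E°_cell = +0.34 − (-0.76) = 1.10 V, with n = 2 electrons transferred.
At equilibrium E = 0, so the Nernst equation gives ln K = nFE°/RT = (2)(96485)(1.10)/((8.314)(298)) = 85.68.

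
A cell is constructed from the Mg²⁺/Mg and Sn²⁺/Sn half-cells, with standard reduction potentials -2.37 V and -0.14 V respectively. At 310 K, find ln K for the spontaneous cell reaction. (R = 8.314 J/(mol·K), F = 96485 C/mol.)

ln K = 167.0

E°_cell = -0.14 − (-2.37) = 2.23 V, with n = 2 electrons transferred.
At equilibrium E = 0, so the Nernst equation gives ln K = nFE°/RT = (2)(96485)(2.23)/((8.314)(310)) = 166.96.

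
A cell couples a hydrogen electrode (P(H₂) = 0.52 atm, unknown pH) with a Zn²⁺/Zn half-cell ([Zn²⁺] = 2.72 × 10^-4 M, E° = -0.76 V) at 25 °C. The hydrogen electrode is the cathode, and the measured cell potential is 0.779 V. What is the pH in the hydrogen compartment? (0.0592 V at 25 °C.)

pH = 1.60

E°_cell = 0.76 V and n = 2.
log Q = n(E° − E)/0.0592 = 2×(0.76 − 0.779)/0.0592 = -0.642.
With Q = [Zn²⁺]·P(H₂) / [H⁺]^2, solving for [H⁺] gives log[H⁺] = -1.604, so pH = 1.60.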